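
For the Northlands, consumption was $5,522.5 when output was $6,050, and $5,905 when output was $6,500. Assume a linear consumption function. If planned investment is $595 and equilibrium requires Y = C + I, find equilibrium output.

MPC = (5905 − 5522.5)/(6500 − 6050) = 382.5/450 = 0.85
a = 5522.5 − 0.85(6050) = 380
Equilibrium: Y = 380 + 0.85Y + 595
0.15Y = 975, so Y = 975/0.15 = 6500

Y = 6500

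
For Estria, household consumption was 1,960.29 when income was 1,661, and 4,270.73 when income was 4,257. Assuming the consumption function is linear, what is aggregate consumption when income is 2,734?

C = 2915.26

MPC = (4270.73 − 1960.29)/(4257 − 1661) = 2310.44/2596 = 0.89
a = 1960.29 − 0.89(1661) = 1960.29 − 1478.29 = 482
C = 482 + 0.89(2734) = 482 + 2433.26 = 2915.26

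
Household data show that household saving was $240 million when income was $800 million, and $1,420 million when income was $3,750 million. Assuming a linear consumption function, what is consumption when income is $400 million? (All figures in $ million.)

MPS = ΔS/ΔY = (1420 − 240)/(3750 − 800) = 1180/2950 = 0.4
MPC = 1 − MPS = 0.6
Autonomous saving = 240 − 0.4(800) = -80, so a = 80
C = 80 + 0.6(400) = 80 + 240 = 320

C = 320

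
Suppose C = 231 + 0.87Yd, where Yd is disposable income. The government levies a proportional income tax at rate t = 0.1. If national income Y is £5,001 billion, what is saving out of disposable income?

Yd = (1 − 0.1)(5001) = 0.9(5001) = 4500.9
C = 231 + 0.87(4500.9) = 231 + 3915.783 = 4146.783
S = Yd − C = 4500.9 − 4146.783 = 354.117

S = 354.117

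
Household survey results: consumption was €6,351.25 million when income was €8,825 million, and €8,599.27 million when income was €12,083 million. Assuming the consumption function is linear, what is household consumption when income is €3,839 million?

MPC = (8599.27 − 6351.25)/(12083 − 8825) = 2248.02/3258 = 0.69
a = 6351.25 − 0.69(8825) = 6351.25 − 6089.25 = 262
C = 262 + 0.69(3839) = 262 + 2648.91 = 2910.91

C = 2910.91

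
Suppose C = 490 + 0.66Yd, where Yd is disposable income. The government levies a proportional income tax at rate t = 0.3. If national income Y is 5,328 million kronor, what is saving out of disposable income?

Yd = (1 − 0.3)(5328) = 0.7(5328) = 3729.6
C = 490 + 0.66(3729.6) = 490 + 2461.536 = 2951.536
S = Yd − C = 3729.6 − 2951.536 = 778.064

S = 778.064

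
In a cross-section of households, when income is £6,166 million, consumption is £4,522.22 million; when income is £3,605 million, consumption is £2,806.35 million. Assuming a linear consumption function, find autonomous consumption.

MPC = ΔC/ΔY = (4522.22 − 2806.35)/(6166 − 3605) = 1715.87/2561 = 0.67
a = C − MPC·Y = 2806.35 − 0.67(3605) = 2806.35 − 2415.35 = 391

a = 391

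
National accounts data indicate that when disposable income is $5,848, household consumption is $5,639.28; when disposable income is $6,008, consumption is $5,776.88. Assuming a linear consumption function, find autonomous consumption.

MPC = ΔC/ΔY = (5776.88 − 5639.28)/(6008 − 5848) = 137.6/160 = 0.86
a = C − MPC·Y = 5639.28 − 0.86(5848) = 5639.28 − 5029.28 = 610

a = 610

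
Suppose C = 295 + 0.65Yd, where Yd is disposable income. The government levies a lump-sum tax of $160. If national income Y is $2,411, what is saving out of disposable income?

S = 492.85

Yd = Y − T = 2411 − 160 = 2251
C = 295 + 0.65(2251) = 295 + 1463.15 = 1758.15
S = Yd − C = 2251 − 1758.15 = 492.85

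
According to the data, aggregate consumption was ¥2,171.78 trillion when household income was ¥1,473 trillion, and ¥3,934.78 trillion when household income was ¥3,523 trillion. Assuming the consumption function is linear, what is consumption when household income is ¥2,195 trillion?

C = 2792.7

MPC = (3934.78 − 2171.78)/(3523 − 1473) = 1763/2050 = 0.86
a = 2171.78 − 0.86(1473) = 2171.78 − 1266.78 = 905
C = 905 + 0.86(2195) = 905 + 1887.7 = 2792.7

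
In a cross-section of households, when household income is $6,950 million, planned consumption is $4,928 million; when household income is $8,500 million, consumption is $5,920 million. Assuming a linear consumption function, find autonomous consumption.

MPC = ΔC/ΔY = (5920 − 4928)/(8500 − 6950) = 992/1550 = 0.64
a = C − MPC·Y = 4928 − 0.64(6950) = 4928 − 4448 = 480

a = 480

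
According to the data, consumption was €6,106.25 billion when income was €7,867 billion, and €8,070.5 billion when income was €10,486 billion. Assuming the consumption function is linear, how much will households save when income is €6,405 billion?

MPC = (8070.5 − 6106.25)/(10486 − 7867) = 1964.25/2619 = 0.75
a = 6106.25 − 0.75(7867) = 6106.25 − 5900.25 = 206
C = 206 + 0.75(6405) = 5009.75
S = 6405 − 5009.75 = 1395.25

S = 1395.25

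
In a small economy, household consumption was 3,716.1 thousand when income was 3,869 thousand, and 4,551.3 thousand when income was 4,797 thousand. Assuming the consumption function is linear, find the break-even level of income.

Y = 2340

MPC = (4551.3 − 3716.1)/(4797 − 3869) = 835.2/928 = 0.9
a = 3716.1 − 0.9(3869) = 3716.1 − 3482.1 = 234
Break-even: Y = a/(1−MPC) = 234/0.1 = 2340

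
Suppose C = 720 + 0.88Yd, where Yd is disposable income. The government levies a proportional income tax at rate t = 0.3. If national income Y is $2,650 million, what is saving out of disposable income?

Yd = (1 − 0.3)(2650) = 0.7(2650) = 1855
C = 720 + 0.88(1855) = 720 + 1632.4 = 2352.4
S = Yd − C = 1855 − 2352.4 = -497.4

S = -497.4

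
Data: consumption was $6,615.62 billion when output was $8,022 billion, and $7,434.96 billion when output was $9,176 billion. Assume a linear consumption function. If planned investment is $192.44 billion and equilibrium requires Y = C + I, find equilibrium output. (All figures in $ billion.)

Y = 3836

MPC = (7434.96 − 6615.62)/(9176 − 8022) = 819.34/1154 = 0.71
a = 6615.62 − 0.71(8022) = 920
Equilibrium: Y = 920 + 0.71Y + 192.44
0.29Y = 1112.44, so Y = 1112.44/0.29 = 3836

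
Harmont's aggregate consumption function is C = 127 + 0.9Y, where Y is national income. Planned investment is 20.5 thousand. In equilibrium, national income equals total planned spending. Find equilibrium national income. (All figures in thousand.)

Y = C + I = 127 + 0.9Y + 20.5
Y − 0.9Y = 147.5
0.1Y = 147.5, so Y = 147.5/0.1 = 1475

Y = 1475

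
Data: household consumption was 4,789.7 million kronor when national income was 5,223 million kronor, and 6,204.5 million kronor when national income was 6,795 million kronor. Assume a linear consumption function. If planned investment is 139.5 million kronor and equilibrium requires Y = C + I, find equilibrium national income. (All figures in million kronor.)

MPC = (6204.5 − 4789.7)/(6795 − 5223) = 1414.8/1572 = 0.9
a = 4789.7 − 0.9(5223) = 89
Equilibrium: Y = 89 + 0.9Y + 139.5
0.1Y = 228.5, so Y = 228.5/0.1 = 2285

Y = 2285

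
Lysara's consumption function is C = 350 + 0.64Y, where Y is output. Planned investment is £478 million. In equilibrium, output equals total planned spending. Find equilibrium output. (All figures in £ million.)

Y = C + I = 350 + 0.64Y + 478
Y − 0.64Y = 828
0.36Y = 828, so Y = 828/0.36 = 2300

Y = 2300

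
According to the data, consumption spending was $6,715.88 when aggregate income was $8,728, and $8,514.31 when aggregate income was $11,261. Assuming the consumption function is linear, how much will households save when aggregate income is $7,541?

S = 1667.89

MPC = (8514.31 − 6715.88)/(11261 − 8728) = 1798.43/2533 = 0.71
a = 6715.88 − 0.71(8728) = 6715.88 − 6196.88 = 519
C = 519 + 0.71(7541) = 5873.11
S = 7541 − 5873.11 = 1667.89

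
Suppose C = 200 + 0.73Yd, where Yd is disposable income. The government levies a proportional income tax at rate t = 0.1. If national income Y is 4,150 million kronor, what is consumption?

Yd = (1 − 0.1)(4150) = 0.9(4150) = 3735
C = 200 + 0.73(3735) = 200 + 2726.55 = 2926.55

C = 2926.55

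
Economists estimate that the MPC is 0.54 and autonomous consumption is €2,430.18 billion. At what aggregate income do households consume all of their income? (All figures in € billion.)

At break-even, C = Y: 2430.18 + 0.54Y = Y
0.46Y = 2430.18, so Y = 2430.18/0.46 = 5283

Y = 5283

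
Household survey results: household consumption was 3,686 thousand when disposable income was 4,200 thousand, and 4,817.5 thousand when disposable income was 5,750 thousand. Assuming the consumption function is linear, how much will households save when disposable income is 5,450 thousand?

S = 851.5

MPC = (4817.5 − 3686)/(5750 − 4200) = 1131.5/1550 = 0.73
a = 3686 − 0.73(4200) = 3686 − 3066 = 620
C = 620 + 0.73(5450) = 4598.5
S = 5450 − 4598.5 = 851.5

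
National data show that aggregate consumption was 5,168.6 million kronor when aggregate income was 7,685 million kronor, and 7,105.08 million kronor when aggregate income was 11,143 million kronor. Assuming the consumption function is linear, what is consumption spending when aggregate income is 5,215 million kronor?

C = 3785.4

MPC = (7105.08 − 5168.6)/(11143 − 7685) = 1936.48/3458 = 0.56
a = 5168.6 − 0.56(7685) = 5168.6 − 4303.6 = 865
C = 865 + 0.56(5215) = 865 + 2920.4 = 3785.4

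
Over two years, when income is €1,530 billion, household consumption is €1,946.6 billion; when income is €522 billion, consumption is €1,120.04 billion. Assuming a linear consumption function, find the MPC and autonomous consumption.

MPC = ΔC/ΔY = (1946.6 − 1120.04)/(1530 − 522) = 826.56/1008 = 0.82
a = C − MPC·Y = 1120.04 − 0.82(522) = 1120.04 − 428.04 = 692

MPC = 0.82; a = 692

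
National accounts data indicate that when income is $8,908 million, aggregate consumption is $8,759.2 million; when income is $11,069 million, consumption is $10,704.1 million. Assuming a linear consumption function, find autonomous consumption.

a = 742

MPC = ΔC/ΔY = (10704.1 − 8759.2)/(11069 − 8908) = 1944.9/2161 = 0.9
a = C − MPC·Y = 8759.2 − 0.9(8908) = 8759.2 − 8017.2 = 742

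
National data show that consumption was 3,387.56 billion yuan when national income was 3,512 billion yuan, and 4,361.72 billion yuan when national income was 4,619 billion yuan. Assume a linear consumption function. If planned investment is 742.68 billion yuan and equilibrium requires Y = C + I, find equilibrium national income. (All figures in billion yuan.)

MPC = (4361.72 − 3387.56)/(4619 − 3512) = 974.16/1107 = 0.88
a = 3387.56 − 0.88(3512) = 297
Equilibrium: Y = 297 + 0.88Y + 742.68
0.12Y = 1039.68, so Y = 1039.68/0.12 = 8664

Y = 8664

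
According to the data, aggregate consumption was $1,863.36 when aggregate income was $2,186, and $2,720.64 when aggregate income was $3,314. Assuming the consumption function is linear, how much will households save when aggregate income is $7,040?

MPC = (2720.64 − 1863.36)/(3314 − 2186) = 857.28/1128 = 0.76
a = 1863.36 − 0.76(2186) = 1863.36 − 1661.36 = 202
C = 202 + 0.76(7040) = 5552.4
S = 7040 − 5552.4 = 1487.6

S = 1487.6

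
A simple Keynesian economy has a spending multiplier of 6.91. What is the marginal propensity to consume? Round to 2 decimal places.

MPC = 0.86

k = 1/(1 − MPC), so 1 − MPC = 1/k = 1/6.91 = 0.1447
MPC = 1 − 0.1447 = 0.86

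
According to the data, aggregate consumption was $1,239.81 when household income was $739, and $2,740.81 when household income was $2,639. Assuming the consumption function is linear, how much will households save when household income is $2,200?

MPC = (2740.81 − 1239.81)/(2639 − 739) = 1501/1900 = 0.79
a = 1239.81 − 0.79(739) = 1239.81 − 583.81 = 656
C = 656 + 0.79(2200) = 2394
S = 2200 − 2394 = -194

S = -194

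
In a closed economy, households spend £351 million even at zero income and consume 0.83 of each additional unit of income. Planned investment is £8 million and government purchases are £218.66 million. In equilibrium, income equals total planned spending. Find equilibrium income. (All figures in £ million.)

Y = C + I + G = 351 + 0.83Y + 8 + 218.66
Y − 0.83Y = 577.66
0.17Y = 577.66, so Y = 577.66/0.17 = 3398

Y = 3398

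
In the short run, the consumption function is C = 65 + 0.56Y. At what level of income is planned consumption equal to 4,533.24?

65 + 0.56Y = 4533.24
0.56Y = 4468.24, so Y = 4468.24/0.56 = 7979

Y = 7979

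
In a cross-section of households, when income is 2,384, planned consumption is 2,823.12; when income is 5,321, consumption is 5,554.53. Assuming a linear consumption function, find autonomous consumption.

MPC = ΔC/ΔY = (5554.53 − 2823.12)/(5321 − 2384) = 2731.41/2937 = 0.93
a = C − MPC·Y = 2823.12 − 0.93(2384) = 2823.12 − 2217.12 = 606

a = 606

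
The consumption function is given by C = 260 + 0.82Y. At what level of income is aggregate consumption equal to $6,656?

Y = 7800

260 + 0.82Y = 6656
0.82Y = 6396, so Y = 6396/0.82 = 7800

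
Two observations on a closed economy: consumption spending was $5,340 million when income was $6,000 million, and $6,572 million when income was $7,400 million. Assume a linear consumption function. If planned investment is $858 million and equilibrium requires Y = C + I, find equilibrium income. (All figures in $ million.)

Y = 7650

MPC = (6572 − 5340)/(7400 − 6000) = 1232/1400 = 0.88
a = 5340 − 0.88(6000) = 60
Equilibrium: Y = 60 + 0.88Y + 858
0.12Y = 918, so Y = 918/0.12 = 7650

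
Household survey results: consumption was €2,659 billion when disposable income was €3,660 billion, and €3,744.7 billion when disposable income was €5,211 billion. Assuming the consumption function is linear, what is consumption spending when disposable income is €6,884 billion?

C = 4915.8

MPC = (3744.7 − 2659)/(5211 − 3660) = 1085.7/1551 = 0.7
a = 2659 − 0.7(3660) = 2659 − 2562 = 97
C = 97 + 0.7(6884) = 97 + 4818.8 = 4915.8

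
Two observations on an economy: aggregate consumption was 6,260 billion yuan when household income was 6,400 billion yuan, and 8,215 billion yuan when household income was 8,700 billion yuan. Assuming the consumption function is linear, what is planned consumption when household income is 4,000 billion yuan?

C = 4220

MPC = (8215 − 6260)/(8700 − 6400) = 1955/2300 = 0.85
a = 6260 − 0.85(6400) = 6260 − 5440 = 820
C = 820 + 0.85(4000) = 820 + 3400 = 4220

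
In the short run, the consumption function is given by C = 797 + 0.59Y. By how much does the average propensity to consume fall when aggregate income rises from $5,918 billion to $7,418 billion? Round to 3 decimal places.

At Y = 5918: C = 797 + 0.59(5918) = 4288.62, APC = 4288.62/5918 = 0.7247
At Y = 7418: C = 5173.62, APC = 5173.62/7418 = 0.6974
Fall in APC = 0.7247 − 0.6974 = 0.0273 ≈ 0.027

ΔAPC = 0.027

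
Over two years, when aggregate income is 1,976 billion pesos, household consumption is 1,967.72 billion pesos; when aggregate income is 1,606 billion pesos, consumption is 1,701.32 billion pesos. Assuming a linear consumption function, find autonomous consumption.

a = 545

MPC = ΔC/ΔY = (1967.72 − 1701.32)/(1976 − 1606) = 266.4/370 = 0.72
a = C − MPC·Y = 1701.32 − 0.72(1606) = 1701.32 − 1156.32 = 545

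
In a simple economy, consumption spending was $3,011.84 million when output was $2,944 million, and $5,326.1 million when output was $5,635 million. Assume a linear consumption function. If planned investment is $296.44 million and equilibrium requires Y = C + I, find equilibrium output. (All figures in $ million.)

Y = 5546

MPC = (5326.1 − 3011.84)/(5635 − 2944) = 2314.26/2691 = 0.86
a = 3011.84 − 0.86(2944) = 480
Equilibrium: Y = 480 + 0.86Y + 296.44
0.14Y = 776.44, so Y = 776.44/0.14 = 5546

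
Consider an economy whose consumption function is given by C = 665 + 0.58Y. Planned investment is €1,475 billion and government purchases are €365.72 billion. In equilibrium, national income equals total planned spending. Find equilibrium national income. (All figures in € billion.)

Y = C + I + G = 665 + 0.58Y + 1475 + 365.72
Y − 0.58Y = 2505.72
0.42Y = 2505.72, so Y = 2505.72/0.42 = 5966

Y = 5966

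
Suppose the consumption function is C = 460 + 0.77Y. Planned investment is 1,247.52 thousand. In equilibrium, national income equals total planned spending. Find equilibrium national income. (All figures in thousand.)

Y = C + I = 460 + 0.77Y + 1247.52
Y − 0.77Y = 1707.52
0.23Y = 1707.52, so Y = 1707.52/0.23 = 7424

Y = 7424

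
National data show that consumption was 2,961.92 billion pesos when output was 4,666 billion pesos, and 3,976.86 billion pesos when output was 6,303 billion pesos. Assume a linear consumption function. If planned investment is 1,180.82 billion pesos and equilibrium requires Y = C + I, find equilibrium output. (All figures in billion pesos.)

MPC = (3976.86 − 2961.92)/(6303 − 4666) = 1014.94/1637 = 0.62
a = 2961.92 − 0.62(4666) = 69
Equilibrium: Y = 69 + 0.62Y + 1180.82
0.38Y = 1249.82, so Y = 1249.82/0.38 = 3289

Y = 3289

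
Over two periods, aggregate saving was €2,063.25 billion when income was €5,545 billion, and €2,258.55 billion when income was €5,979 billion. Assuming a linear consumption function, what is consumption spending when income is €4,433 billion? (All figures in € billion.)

C = 2870.15

MPS = ΔS/ΔY = (2258.55 − 2063.25)/(5979 − 5545) = 195.3/434 = 0.45
MPC = 1 − MPS = 0.55
Autonomous saving = 2063.25 − 0.45(5545) = -432, so a = 432
C = 432 + 0.55(4433) = 432 + 2438.15 = 2870.15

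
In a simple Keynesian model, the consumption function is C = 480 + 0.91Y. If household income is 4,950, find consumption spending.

C = 4984.5

C = 480 + 0.91(4950) = 480 + 4504.5 = 4984.5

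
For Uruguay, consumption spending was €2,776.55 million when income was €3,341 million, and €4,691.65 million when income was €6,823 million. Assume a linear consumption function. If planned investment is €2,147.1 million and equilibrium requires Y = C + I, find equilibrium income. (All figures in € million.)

MPC = (4691.65 − 2776.55)/(6823 − 3341) = 1915.1/3482 = 0.55
a = 2776.55 − 0.55(3341) = 939
Equilibrium: Y = 939 + 0.55Y + 2147.1
0.45Y = 3086.1, so Y = 3086.1/0.45 = 6858

Y = 6858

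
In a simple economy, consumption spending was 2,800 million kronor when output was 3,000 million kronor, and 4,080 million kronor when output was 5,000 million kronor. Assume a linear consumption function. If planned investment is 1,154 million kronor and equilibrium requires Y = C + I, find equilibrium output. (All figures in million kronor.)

Y = 5650

MPC = (4080 − 2800)/(5000 − 3000) = 1280/2000 = 0.64
a = 2800 − 0.64(3000) = 880
Equilibrium: Y = 880 + 0.64Y + 1154
0.36Y = 2034, so Y = 2034/0.36 = 5650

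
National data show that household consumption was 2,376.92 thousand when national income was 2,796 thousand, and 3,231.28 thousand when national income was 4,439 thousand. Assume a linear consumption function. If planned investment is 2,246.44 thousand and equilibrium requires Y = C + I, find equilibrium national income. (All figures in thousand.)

MPC = (3231.28 − 2376.92)/(4439 − 2796) = 854.36/1643 = 0.52
a = 2376.92 − 0.52(2796) = 923
Equilibrium: Y = 923 + 0.52Y + 2246.44
0.48Y = 3169.44, so Y = 3169.44/0.48 = 6603

Y = 6603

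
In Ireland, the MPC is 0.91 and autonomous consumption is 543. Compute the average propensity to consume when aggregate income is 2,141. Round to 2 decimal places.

APC = 1.16

C = 543 + 0.91(2141) = 2491.31
APC = C/Y = 2491.31/2141 = 1.16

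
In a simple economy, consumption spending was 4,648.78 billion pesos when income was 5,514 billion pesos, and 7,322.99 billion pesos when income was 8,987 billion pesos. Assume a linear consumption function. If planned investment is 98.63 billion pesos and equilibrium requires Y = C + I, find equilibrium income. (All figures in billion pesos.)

MPC = (7322.99 − 4648.78)/(8987 − 5514) = 2674.21/3473 = 0.77
a = 4648.78 − 0.77(5514) = 403
Equilibrium: Y = 403 + 0.77Y + 98.63
0.23Y = 501.63, so Y = 501.63/0.23 = 2181

Y = 2181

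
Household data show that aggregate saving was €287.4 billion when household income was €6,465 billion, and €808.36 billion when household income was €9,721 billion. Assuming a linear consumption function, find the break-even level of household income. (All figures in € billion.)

Y = 4668.75

MPS = ΔS/ΔY = (808.36 − 287.4)/(9721 − 6465) = 520.96/3256 = 0.16
MPC = 1 − MPS = 0.84
From S(6465) = 287.4: −a + 0.16(6465) = 287.4, so a = 1034.4 − 287.4 = 747
Break-even (S = 0): Y = a/MPS = 747/0.16 = 4668.75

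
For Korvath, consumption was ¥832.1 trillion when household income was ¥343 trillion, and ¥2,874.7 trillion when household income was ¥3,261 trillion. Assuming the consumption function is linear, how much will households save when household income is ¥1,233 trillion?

MPC = (2874.7 − 832.1)/(3261 − 343) = 2042.6/2918 = 0.7
a = 832.1 − 0.7(343) = 832.1 − 240.1 = 592
C = 592 + 0.7(1233) = 1455.1
S = 1233 − 1455.1 = -222.1

S = -222.1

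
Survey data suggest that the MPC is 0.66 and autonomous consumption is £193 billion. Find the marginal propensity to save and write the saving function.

MPS = 1 − MPC = 1 − 0.66 = 0.34
S = Y − C = -193 + 0.34Y

MPS = 0.34; S = -193 + 0.34Y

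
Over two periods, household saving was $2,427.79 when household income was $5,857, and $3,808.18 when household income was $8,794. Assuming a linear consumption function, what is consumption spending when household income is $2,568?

C = 1686.04

MPS = ΔS/ΔY = (3808.18 − 2427.79)/(8794 − 5857) = 1380.39/2937 = 0.47
MPC = 1 − MPS = 0.53
Autonomous saving = 2427.79 − 0.47(5857) = -325, so a = 325
C = 325 + 0.53(2568) = 325 + 1361.04 = 1686.04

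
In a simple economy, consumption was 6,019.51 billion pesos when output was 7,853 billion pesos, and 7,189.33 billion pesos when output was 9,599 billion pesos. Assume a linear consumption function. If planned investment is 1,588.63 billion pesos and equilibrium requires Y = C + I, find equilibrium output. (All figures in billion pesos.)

MPC = (7189.33 − 6019.51)/(9599 − 7853) = 1169.82/1746 = 0.67
a = 6019.51 − 0.67(7853) = 758
Equilibrium: Y = 758 + 0.67Y + 1588.63
0.33Y = 2346.63, so Y = 2346.63/0.33 = 7111

Y = 7111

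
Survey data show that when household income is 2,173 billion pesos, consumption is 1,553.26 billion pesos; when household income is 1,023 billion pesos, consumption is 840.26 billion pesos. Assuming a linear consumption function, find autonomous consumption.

a = 206

MPC = ΔC/ΔY = (1553.26 − 840.26)/(2173 − 1023) = 713/1150 = 0.62
a = C − MPC·Y = 840.26 − 0.62(1023) = 840.26 − 634.26 = 206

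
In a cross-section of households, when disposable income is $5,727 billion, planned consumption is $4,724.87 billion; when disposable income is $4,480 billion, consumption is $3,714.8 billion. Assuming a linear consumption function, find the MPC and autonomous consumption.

MPC = ΔC/ΔY = (4724.87 − 3714.8)/(5727 − 4480) = 1010.07/1247 = 0.81
a = C − MPC·Y = 3714.8 − 0.81(4480) = 3714.8 − 3628.8 = 86

MPC = 0.81; a = 86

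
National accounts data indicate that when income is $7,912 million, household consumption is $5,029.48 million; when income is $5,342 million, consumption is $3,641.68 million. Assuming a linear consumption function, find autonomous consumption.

MPC = ΔC/ΔY = (5029.48 − 3641.68)/(7912 − 5342) = 1387.8/2570 = 0.54
a = C − MPC·Y = 3641.68 − 0.54(5342) = 3641.68 − 2884.68 = 757

a = 757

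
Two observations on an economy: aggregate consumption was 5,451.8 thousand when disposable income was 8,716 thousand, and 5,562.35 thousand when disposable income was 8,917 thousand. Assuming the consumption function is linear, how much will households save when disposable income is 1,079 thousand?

S = -172.45

MPC = (5562.35 − 5451.8)/(8917 − 8716) = 110.55/201 = 0.55
a = 5451.8 − 0.55(8716) = 5451.8 − 4793.8 = 658
C = 658 + 0.55(1079) = 1251.45
S = 1079 − 1251.45 = -172.45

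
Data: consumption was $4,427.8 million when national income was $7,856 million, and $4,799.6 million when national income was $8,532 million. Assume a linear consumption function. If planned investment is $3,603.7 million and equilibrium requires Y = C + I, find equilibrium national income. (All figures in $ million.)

Y = 8246

MPC = (4799.6 − 4427.8)/(8532 − 7856) = 371.8/676 = 0.55
a = 4427.8 − 0.55(7856) = 107
Equilibrium: Y = 107 + 0.55Y + 3603.7
0.45Y = 3710.7, so Y = 3710.7/0.45 = 8246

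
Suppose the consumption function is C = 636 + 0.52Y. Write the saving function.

S = Y − C = Y − (636 + 0.52Y) = -636 + (1 − 0.52)Y

S = -636 + 0.48Y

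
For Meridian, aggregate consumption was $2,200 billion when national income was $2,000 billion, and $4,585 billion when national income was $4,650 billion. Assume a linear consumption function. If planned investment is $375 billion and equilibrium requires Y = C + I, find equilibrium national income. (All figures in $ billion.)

Y = 7750

MPC = (4585 − 2200)/(4650 − 2000) = 2385/2650 = 0.9
a = 2200 − 0.9(2000) = 400
Equilibrium: Y = 400 + 0.9Y + 375
0.1Y = 775, so Y = 775/0.1 = 7750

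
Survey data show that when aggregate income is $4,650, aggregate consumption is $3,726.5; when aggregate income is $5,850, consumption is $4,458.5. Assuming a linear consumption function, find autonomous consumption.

MPC = ΔC/ΔY = (4458.5 − 3726.5)/(5850 − 4650) = 732/1200 = 0.61
a = C − MPC·Y = 3726.5 − 0.61(4650) = 3726.5 − 2836.5 = 890

a = 890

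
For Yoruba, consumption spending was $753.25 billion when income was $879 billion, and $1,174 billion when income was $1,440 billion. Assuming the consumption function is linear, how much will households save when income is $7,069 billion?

MPC = (1174 − 753.25)/(1440 − 879) = 420.75/561 = 0.75
a = 753.25 − 0.75(879) = 753.25 − 659.25 = 94
C = 94 + 0.75(7069) = 5395.75
S = 7069 − 5395.75 = 1673.25

S = 1673.25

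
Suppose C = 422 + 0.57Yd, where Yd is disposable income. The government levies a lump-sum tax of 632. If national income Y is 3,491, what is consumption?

C = 2051.63

Yd = Y − T = 3491 − 632 = 2859
C = 422 + 0.57(2859) = 422 + 1629.63 = 2051.63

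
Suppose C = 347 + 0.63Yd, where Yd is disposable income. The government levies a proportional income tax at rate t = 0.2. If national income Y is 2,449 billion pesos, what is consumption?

Yd = (1 − 0.2)(2449) = 0.8(2449) = 1959.2
C = 347 + 0.63(1959.2) = 347 + 1234.296 = 1581.296

C = 1581.296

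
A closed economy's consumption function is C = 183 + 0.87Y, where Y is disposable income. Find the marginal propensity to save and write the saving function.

MPS = 1 − MPC = 1 − 0.87 = 0.13
S = Y − C = -183 + 0.13Y

MPS = 0.13; S = -183 + 0.13Y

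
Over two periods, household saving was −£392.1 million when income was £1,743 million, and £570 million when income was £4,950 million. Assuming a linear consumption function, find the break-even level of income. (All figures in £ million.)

Y = 3050

MPS = ΔS/ΔY = (570 − (-392.1))/(4950 − 1743) = 962.1/3207 = 0.3
MPC = 1 − MPS = 0.7
From S(1743) = -392.1: −a + 0.3(1743) = -392.1, so a = 522.9 − (-392.1) = 915
Break-even (S = 0): Y = a/MPS = 915/0.3 = 3050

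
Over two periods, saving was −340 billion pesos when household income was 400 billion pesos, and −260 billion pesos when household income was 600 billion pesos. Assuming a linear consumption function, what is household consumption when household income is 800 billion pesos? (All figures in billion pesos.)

MPS = ΔS/ΔY = (-260 − (-340))/(600 − 400) = 80/200 = 0.4
MPC = 1 − MPS = 0.6
Autonomous saving = -340 − 0.4(400) = -500, so a = 500
C = 500 + 0.6(800) = 500 + 480 = 980

C = 980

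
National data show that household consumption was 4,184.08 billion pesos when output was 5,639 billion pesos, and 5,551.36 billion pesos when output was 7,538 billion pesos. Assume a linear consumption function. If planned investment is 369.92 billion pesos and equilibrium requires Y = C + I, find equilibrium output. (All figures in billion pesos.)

MPC = (5551.36 − 4184.08)/(7538 − 5639) = 1367.28/1899 = 0.72
a = 4184.08 − 0.72(5639) = 124
Equilibrium: Y = 124 + 0.72Y + 369.92
0.28Y = 493.92, so Y = 493.92/0.28 = 1764

Y = 1764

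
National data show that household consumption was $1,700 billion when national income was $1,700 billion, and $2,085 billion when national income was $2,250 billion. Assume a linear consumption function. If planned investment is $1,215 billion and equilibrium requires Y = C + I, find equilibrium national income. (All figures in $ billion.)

Y = 5750

MPC = (2085 − 1700)/(2250 − 1700) = 385/550 = 0.7
a = 1700 − 0.7(1700) = 510
Equilibrium: Y = 510 + 0.7Y + 1215
0.3Y = 1725, so Y = 1725/0.3 = 5750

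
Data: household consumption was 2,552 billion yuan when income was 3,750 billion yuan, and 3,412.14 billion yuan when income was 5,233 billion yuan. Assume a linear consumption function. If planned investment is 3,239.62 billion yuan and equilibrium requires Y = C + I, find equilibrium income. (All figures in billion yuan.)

Y = 8611

MPC = (3412.14 − 2552)/(5233 − 3750) = 860.14/1483 = 0.58
a = 2552 − 0.58(3750) = 377
Equilibrium: Y = 377 + 0.58Y + 3239.62
0.42Y = 3616.62, so Y = 3616.62/0.42 = 8611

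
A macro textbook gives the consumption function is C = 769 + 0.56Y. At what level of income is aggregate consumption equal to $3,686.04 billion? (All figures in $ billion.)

Y = 5209

769 + 0.56Y = 3686.04
0.56Y = 2917.04, so Y = 2917.04/0.56 = 5209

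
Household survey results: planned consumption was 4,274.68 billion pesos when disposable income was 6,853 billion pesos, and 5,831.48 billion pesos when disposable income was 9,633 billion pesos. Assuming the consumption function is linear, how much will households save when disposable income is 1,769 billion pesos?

S = 341.36

MPC = (5831.48 − 4274.68)/(9633 − 6853) = 1556.8/2780 = 0.56
a = 4274.68 − 0.56(6853) = 4274.68 − 3837.68 = 437
C = 437 + 0.56(1769) = 1427.64
S = 1769 − 1427.64 = 341.36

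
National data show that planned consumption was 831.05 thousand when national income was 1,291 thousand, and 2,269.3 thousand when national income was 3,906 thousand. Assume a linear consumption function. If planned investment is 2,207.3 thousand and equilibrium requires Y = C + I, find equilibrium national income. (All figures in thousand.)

MPC = (2269.3 − 831.05)/(3906 − 1291) = 1438.25/2615 = 0.55
a = 831.05 − 0.55(1291) = 121
Equilibrium: Y = 121 + 0.55Y + 2207.3
0.45Y = 2328.3, so Y = 2328.3/0.45 = 5174

Y = 5174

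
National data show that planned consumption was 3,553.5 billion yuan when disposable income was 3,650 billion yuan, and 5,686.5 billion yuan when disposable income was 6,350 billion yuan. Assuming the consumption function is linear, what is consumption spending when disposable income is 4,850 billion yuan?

MPC = (5686.5 − 3553.5)/(6350 − 3650) = 2133/2700 = 0.79
a = 3553.5 − 0.79(3650) = 3553.5 − 2883.5 = 670
C = 670 + 0.79(4850) = 670 + 3831.5 = 4501.5

C = 4501.5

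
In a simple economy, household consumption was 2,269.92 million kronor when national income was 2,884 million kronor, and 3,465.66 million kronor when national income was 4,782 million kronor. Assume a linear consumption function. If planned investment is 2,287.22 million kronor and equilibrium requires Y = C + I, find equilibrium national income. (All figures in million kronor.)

Y = 7406

MPC = (3465.66 − 2269.92)/(4782 − 2884) = 1195.74/1898 = 0.63
a = 2269.92 − 0.63(2884) = 453
Equilibrium: Y = 453 + 0.63Y + 2287.22
0.37Y = 2740.22, so Y = 2740.22/0.37 = 7406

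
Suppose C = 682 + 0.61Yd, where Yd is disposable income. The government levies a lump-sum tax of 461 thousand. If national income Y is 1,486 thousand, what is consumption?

Yd = Y − T = 1486 − 461 = 1025
C = 682 + 0.61(1025) = 682 + 625.25 = 1307.25

C = 1307.25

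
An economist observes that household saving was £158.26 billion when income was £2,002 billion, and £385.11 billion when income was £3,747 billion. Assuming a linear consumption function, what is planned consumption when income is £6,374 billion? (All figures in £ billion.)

C = 5647.38

MPS = ΔS/ΔY = (385.11 − 158.26)/(3747 − 2002) = 226.85/1745 = 0.13
MPC = 1 − MPS = 0.87
Autonomous saving = 158.26 − 0.13(2002) = -102, so a = 102
C = 102 + 0.87(6374) = 102 + 5545.38 = 5647.38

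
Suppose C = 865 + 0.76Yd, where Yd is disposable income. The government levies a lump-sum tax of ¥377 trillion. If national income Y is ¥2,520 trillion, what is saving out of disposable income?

S = -350.68

Yd = Y − T = 2520 − 377 = 2143
C = 865 + 0.76(2143) = 865 + 1628.68 = 2493.68
S = Yd − C = 2143 − 2493.68 = -350.68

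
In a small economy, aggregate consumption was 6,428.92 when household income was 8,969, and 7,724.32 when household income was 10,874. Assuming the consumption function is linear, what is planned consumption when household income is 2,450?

C = 1996

MPC = (7724.32 − 6428.92)/(10874 − 8969) = 1295.4/1905 = 0.68
a = 6428.92 − 0.68(8969) = 6428.92 − 6098.92 = 330
C = 330 + 0.68(2450) = 330 + 1666 = 1996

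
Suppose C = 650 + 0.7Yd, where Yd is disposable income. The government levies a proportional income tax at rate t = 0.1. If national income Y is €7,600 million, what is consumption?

C = 5438

Yd = (1 − 0.1)(7600) = 0.9(7600) = 6840
C = 650 + 0.7(6840) = 650 + 4788 = 5438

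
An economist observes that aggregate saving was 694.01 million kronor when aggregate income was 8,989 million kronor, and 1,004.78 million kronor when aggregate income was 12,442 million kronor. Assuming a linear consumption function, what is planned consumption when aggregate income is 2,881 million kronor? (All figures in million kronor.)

C = 2736.71

MPS = ΔS/ΔY = (1004.78 − 694.01)/(12442 − 8989) = 310.77/3453 = 0.09
MPC = 1 − MPS = 0.91
Autonomous saving = 694.01 − 0.09(8989) = -115, so a = 115
C = 115 + 0.91(2881) = 115 + 2621.71 = 2736.71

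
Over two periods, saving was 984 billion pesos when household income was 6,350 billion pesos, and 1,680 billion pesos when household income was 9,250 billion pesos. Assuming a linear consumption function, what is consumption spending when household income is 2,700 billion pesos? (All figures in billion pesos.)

C = 2592

MPS = ΔS/ΔY = (1680 − 984)/(9250 − 6350) = 696/2900 = 0.24
MPC = 1 − MPS = 0.76
Autonomous saving = 984 − 0.24(6350) = -540, so a = 540
C = 540 + 0.76(2700) = 540 + 2052 = 2592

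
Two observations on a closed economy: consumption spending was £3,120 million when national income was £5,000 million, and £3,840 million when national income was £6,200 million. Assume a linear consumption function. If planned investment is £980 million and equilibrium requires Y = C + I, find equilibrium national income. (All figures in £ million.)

Y = 2750

MPC = (3840 − 3120)/(6200 − 5000) = 720/1200 = 0.6
a = 3120 − 0.6(5000) = 120
Equilibrium: Y = 120 + 0.6Y + 980
0.4Y = 1100, so Y = 1100/0.4 = 2750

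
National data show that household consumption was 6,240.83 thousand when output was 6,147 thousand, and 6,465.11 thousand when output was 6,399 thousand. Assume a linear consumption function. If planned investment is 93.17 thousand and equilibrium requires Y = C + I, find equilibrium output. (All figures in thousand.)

Y = 7847

MPC = (6465.11 − 6240.83)/(6399 − 6147) = 224.28/252 = 0.89
a = 6240.83 − 0.89(6147) = 770
Equilibrium: Y = 770 + 0.89Y + 93.17
0.11Y = 863.17, so Y = 863.17/0.11 = 7847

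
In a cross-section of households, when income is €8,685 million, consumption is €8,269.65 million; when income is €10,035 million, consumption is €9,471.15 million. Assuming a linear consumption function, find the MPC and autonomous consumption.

MPC = 0.89; a = 540

MPC = ΔC/ΔY = (9471.15 − 8269.65)/(10035 − 8685) = 1201.5/1350 = 0.89
a = C − MPC·Y = 8269.65 − 0.89(8685) = 8269.65 − 7729.65 = 540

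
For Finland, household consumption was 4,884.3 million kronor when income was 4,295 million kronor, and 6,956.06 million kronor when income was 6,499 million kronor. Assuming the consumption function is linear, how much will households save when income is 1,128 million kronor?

MPC = (6956.06 − 4884.3)/(6499 − 4295) = 2071.76/2204 = 0.94
a = 4884.3 − 0.94(4295) = 4884.3 − 4037.3 = 847
C = 847 + 0.94(1128) = 1907.32
S = 1128 − 1907.32 = -779.32

S = -779.32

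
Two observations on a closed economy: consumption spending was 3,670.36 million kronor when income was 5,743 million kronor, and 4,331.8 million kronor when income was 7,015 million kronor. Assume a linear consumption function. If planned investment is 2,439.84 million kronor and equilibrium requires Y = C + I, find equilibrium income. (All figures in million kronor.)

Y = 6508

MPC = (4331.8 − 3670.36)/(7015 − 5743) = 661.44/1272 = 0.52
a = 3670.36 − 0.52(5743) = 684
Equilibrium: Y = 684 + 0.52Y + 2439.84
0.48Y = 3123.84, so Y = 3123.84/0.48 = 6508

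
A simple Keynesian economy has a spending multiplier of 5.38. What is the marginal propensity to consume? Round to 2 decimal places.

MPC = 0.81

k = 1/(1 − MPC), so 1 − MPC = 1/k = 1/5.38 = 0.1859
MPC = 1 − 0.1859 = 0.81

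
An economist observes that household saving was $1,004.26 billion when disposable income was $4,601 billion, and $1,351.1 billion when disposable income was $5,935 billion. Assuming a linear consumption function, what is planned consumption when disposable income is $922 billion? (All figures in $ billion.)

MPS = ΔS/ΔY = (1351.1 − 1004.26)/(5935 − 4601) = 346.84/1334 = 0.26
MPC = 1 − MPS = 0.74
Autonomous saving = 1004.26 − 0.26(4601) = -192, so a = 192
C = 192 + 0.74(922) = 192 + 682.28 = 874.28

C = 874.28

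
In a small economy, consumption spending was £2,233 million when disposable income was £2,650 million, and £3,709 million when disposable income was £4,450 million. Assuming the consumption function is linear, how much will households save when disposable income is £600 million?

MPC = (3709 − 2233)/(4450 − 2650) = 1476/1800 = 0.82
a = 2233 − 0.82(2650) = 2233 − 2173 = 60
C = 60 + 0.82(600) = 552
S = 600 − 552 = 48

S = 48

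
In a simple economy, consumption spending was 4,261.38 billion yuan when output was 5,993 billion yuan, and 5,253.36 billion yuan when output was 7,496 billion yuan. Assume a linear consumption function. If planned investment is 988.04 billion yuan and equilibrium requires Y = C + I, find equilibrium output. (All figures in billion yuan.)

MPC = (5253.36 − 4261.38)/(7496 − 5993) = 991.98/1503 = 0.66
a = 4261.38 − 0.66(5993) = 306
Equilibrium: Y = 306 + 0.66Y + 988.04
0.34Y = 1294.04, so Y = 1294.04/0.34 = 3806

Y = 3806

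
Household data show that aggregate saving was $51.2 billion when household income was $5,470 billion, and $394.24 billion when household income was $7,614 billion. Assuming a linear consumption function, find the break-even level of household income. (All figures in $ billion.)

MPS = ΔS/ΔY = (394.24 − 51.2)/(7614 − 5470) = 343.04/2144 = 0.16
MPC = 1 − MPS = 0.84
From S(5470) = 51.2: −a + 0.16(5470) = 51.2, so a = 875.2 − 51.2 = 824
Break-even (S = 0): Y = a/MPS = 824/0.16 = 5150

Y = 5150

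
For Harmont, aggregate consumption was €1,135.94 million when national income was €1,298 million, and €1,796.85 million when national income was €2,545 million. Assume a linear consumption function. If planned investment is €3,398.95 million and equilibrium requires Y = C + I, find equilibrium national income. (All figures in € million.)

Y = 8185

MPC = (1796.85 − 1135.94)/(2545 − 1298) = 660.91/1247 = 0.53
a = 1135.94 − 0.53(1298) = 448
Equilibrium: Y = 448 + 0.53Y + 3398.95
0.47Y = 3846.95, so Y = 3846.95/0.47 = 8185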